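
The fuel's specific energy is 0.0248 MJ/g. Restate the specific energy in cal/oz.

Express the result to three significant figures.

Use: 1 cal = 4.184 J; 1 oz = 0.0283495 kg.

0.0248 MJ/g × 1000000 J/MJ ÷ 0.001 kg/g = 2.48×10⁷ J/kg
2.48×10⁷ J/kg ÷ 4.184 J/cal × 0.0283495 kg/oz = 168037 cal/oz

1.68×10⁵ cal/oz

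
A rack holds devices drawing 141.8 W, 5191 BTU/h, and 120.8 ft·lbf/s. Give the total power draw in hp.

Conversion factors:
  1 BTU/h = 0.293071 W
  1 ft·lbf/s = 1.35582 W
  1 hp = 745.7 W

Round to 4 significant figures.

141.8 W (already W)
5191 BTU/h × 0.293071 = 1521.33 W
120.8 ft·lbf/s × 1.35582 = 163.783 W
Combined: 141.8 + 1521.33 + 163.783 = 1826.91 W
In hp: 1826.91 / 745.7 = 2.44993 hp

2.450 hp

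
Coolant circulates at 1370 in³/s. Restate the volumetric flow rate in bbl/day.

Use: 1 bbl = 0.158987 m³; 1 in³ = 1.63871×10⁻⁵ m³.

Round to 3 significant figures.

1370 in³/s × 1.63871×10⁻⁵ m³/in³ = 0.0224503 m³/s
0.0224503 m³/s ÷ 0.158987 m³/bbl × 86400 s/day = 12200.4 bbl/day

1.22×10⁴ bbl/day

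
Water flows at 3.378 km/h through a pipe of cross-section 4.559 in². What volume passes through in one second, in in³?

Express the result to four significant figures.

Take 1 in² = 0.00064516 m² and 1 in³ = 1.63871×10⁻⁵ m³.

168.4 in³

3.378 km/h × (1/3.6) → 0.938333 m/s
4.559 in² × 0.00064516 → 0.00294128 m²
V = v × A × t = 0.938333 m/s × 0.00294128 m² × 1 s = 0.0027599 m³
0.0027599 m³ ÷ (1.63871×10⁻⁵ m³/in³) = 168.419 in³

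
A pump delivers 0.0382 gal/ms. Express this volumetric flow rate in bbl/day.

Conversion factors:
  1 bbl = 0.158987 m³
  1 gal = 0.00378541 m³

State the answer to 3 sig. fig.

7.86×10⁴ bbl/day

0.0382 gal/ms × 0.00378541 m³/gal ÷ 0.001 s/ms = 0.144603 m³/s
0.144603 m³/s ÷ 0.158987 m³/bbl × 86400 s/day = 78583.1 bbl/day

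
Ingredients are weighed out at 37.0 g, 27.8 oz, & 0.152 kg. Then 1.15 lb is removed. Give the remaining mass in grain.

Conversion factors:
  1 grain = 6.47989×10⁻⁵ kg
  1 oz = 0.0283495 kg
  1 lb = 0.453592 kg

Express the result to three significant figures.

7030 grain

37.0 g × 0.001 = 0.037 kg
27.8 oz × 0.0283495 = 0.788116 kg
0.152 kg (already kg)
1.15 lb × 0.453592 = 0.521631 kg
Sum: 0.037 + 0.788116 + 0.152 − 0.521631 = 0.455485 kg
In grain: 0.455485 / 6.47989×10⁻⁵ = 7029.21 grain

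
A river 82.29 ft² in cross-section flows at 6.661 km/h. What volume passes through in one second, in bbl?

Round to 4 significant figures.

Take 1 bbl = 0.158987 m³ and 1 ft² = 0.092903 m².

6.661 km/h × (1/3.6) = 1.85028 m/s
82.29 ft² × 0.092903 = 7.64499 m²
V = v × A × t = 1.85028 m/s × 7.64499 m² × 1 s = 14.1454 m³
14.1454 m³ ÷ (0.158987 m³/bbl) = 88.9721 bbl

88.97 bbl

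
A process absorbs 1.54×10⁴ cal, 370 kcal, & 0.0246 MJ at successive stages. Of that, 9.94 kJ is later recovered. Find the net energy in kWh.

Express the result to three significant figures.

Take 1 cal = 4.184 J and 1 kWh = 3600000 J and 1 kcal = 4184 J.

0.452 kWh

1.54×10⁴ cal × 4.184 = 64433.6 J
370 kcal × 4184 = 1.54808×10⁶ J
0.0246 MJ × 1000000 = 24600 J
9.94 kJ × 1000 = 9940 J
Sum: 64433.6 + 1.54808×10⁶ + 24600 − 9940 = 1.62717×10⁶ J
In kWh: 1.62717×10⁶ / 3600000 = 0.451992 kWh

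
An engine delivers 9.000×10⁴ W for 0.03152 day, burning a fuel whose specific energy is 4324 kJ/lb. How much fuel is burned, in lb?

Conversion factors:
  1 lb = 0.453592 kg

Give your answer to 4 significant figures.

56.68 lb

0.03152 day → 2723.33 s
E = P × t = 90000 × 2723.33 = 2.451×10⁸ J
4324 kJ/lb → 9.5328×10⁶ J/kg
m = E / e_s = 2.451×10⁸ / 9.5328×10⁶ = 25.7112 kg
In lb: 25.7112 / 0.453592 = 56.6835 lb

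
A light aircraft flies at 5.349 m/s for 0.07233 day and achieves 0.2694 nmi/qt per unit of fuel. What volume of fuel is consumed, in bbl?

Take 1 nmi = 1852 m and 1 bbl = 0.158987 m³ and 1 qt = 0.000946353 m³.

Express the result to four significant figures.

0.07233 day → 6249.31 s
d = v × t = 5.349 × 6249.31 = 33427.6 m
0.2694 nmi/qt → 527212 m/m³
V = d / (distance per unit fuel) = 33427.6 / 527212 = 0.0634045 m³
In bbl: 0.0634045 / 0.158987 = 0.398803 bbl

0.3988 bbl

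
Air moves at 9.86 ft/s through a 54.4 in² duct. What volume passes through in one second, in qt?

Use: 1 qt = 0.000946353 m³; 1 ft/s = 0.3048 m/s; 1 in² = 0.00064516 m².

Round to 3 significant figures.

9.86 ft/s × 0.3048 = 3.00533 m/s
54.4 in² × 0.00064516 = 0.0350967 m²
V = v × A × t = 3.00533 m/s × 0.0350967 m² × 1 s = 0.105477 m³
0.105477 m³ ÷ (0.000946353 m³/qt) = 111.456 qt

111 qt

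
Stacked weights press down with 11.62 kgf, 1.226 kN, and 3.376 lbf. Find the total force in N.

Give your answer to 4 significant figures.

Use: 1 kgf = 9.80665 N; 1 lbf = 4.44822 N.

11.62 kgf × 9.80665 = 113.953 N
1.226 kN × 1000 = 1226 N
3.376 lbf × 4.44822 = 15.0172 N
Sum: 113.953 + 1226 + 15.0172 = 1354.97 N

1355 N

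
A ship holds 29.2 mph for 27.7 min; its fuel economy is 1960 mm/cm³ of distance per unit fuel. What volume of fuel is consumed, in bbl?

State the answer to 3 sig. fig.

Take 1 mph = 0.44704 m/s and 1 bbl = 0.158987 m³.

0.0696 bbl

29.2 mph → 13.0536 m/s
27.7 min → 1662 s
d = v × t = 13.0536 × 1662 = 21695.1 m
1960 mm/cm³ → 1.96×10⁶ m/m³
V = d / (distance per unit fuel) = 21695.1 / 1.96×10⁶ = 0.0110689 m³
In bbl: 0.0110689 / 0.158987 = 0.0696214 bbl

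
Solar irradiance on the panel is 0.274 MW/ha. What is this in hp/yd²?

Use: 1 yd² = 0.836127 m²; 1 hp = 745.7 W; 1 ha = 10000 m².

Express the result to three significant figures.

0.0307 hp/yd²

0.274 MW/ha × 1000000 W/MW ÷ 10000 m²/ha = 27.4 W/m²
27.4 W/m² ÷ 745.7 W/hp × 0.836127 m²/yd² = 0.0307226 hp/yd²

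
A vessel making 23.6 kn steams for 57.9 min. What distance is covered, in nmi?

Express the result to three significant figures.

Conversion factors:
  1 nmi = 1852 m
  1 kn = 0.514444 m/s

23.6 kn × 0.514444 → 12.1409 m/s
57.9 min × 60 → 3474 s
d = v × t = 12.1409 m/s × 3474 s = 42177.5 m
42177.5 m ÷ (1852 m/nmi) = 22.774 nmi

22.8 nmi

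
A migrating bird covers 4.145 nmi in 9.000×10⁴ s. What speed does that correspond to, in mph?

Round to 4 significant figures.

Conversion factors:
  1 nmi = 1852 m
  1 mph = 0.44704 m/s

4.145 nmi × 1852 = 7676.54 m
v = d / t = 7676.54 m / 90000 s = 0.0852949 m/s
0.0852949 m/s ÷ (0.44704 m/s/mph) = 0.190799 mph

0.1908 mph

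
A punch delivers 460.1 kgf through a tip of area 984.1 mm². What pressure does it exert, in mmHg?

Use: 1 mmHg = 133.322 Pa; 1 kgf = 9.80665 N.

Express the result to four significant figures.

460.1 kgf × 9.80665 = 4512.04 N
984.1 mm² × 10⁻⁶ = 9.841×10⁻⁴ m²
P = F / A = 4512.04 N / 9.841×10⁻⁴ m² = 4.58494×10⁶ Pa
4.58494×10⁶ Pa ÷ (133.322 Pa/mmHg) = 34390 mmHg

3.439×10⁴ mmHg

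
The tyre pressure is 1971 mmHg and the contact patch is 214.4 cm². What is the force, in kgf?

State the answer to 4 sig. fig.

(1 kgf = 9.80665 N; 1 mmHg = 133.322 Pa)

1971 mmHg × 133.322 → 262778 Pa
214.4 cm² × 0.0001 → 0.02144 m²
F = P × A = 262778 Pa × 0.02144 m² = 5633.96 N
5633.96 N ÷ (9.80665 N/kgf) = 574.504 kgf

574.5 kgf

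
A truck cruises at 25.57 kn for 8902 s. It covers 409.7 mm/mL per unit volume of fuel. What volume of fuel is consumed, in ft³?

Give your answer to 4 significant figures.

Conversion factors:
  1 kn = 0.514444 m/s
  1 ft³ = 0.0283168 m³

25.57 kn → 13.1543 m/s
d = v × t = 13.1543 × 8902 = 117100 m
409.7 mm/mL → 409700 m/m³
V = d / (distance per unit fuel) = 117100 / 409700 = 0.285819 m³
In ft³: 0.285819 / 0.0283168 = 10.0936 ft³

10.09 ft³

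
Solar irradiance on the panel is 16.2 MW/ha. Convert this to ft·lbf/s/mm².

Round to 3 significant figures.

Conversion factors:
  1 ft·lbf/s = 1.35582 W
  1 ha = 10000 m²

0.00119 ft·lbf/s/mm²

16.2 MW/ha × 1000000 W/MW ÷ 10000 m²/ha = 1620 W/m²
1620 W/m² ÷ 1.35582 W/ft·lbf/s × 10⁻⁶ m²/mm² = 0.00119485 ft·lbf/s/mm²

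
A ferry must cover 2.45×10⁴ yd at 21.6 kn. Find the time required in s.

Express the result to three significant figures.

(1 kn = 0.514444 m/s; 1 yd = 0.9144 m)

2020 s

2.45×10⁴ yd × 0.9144 → 22402.8 m
21.6 kn × 0.514444 → 11.112 m/s
t = d / v = 22402.8 m / 11.112 m/s = 2016.09 s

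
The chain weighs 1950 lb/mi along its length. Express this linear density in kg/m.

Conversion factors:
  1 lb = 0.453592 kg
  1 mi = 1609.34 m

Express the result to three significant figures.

0.550 kg/m

1950 lb/mi × 0.453592 kg/lb ÷ 1609.34 m/mi = 0.549607 kg/m
0.549607 kg/m  = 0.549607 kg/m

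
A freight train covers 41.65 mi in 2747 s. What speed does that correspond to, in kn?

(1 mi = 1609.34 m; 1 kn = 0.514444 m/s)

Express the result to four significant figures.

47.43 kn

41.65 mi × 1609.34 = 67029 m
v = d / t = 67029 m / 2747 s = 24.4008 m/s
24.4008 m/s ÷ (0.514444 m/s/kn) = 47.4314 kn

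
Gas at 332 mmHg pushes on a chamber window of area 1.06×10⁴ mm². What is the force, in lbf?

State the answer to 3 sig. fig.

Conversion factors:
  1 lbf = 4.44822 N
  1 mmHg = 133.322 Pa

332 mmHg × 133.322 = 44262.9 Pa
1.06×10⁴ mm² × 10⁻⁶ = 0.0106 m²
F = P × A = 44262.9 Pa × 0.0106 m² = 469.187 N
469.187 N ÷ (4.44822 N/lbf) = 105.477 lbf

105 lbf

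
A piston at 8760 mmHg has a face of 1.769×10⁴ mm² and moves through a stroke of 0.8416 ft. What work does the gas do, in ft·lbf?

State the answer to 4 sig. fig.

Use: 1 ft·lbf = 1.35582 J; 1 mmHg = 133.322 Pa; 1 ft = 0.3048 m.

3909 ft·lbf

8760 mmHg → 1.1679×10⁶ Pa
1.769×10⁴ mm² → 0.01769 m²
F = P × A = 1.1679×10⁶ × 0.01769 = 20660.2 N
0.8416 ft → 0.25652 m
W = F × d = 20660.2 × 0.25652 = 5299.75 J
In ft·lbf: 5299.75 / 1.35582 = 3908.89 ft·lbf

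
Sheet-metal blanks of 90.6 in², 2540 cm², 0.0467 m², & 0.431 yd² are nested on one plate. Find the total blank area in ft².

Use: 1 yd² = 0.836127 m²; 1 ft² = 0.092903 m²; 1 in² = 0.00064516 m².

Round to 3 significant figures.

7.74 ft²

90.6 in² × 0.00064516 = 0.0584515 m²
2540 cm² × 0.0001 = 0.254 m²
0.0467 m² (already m²)
0.431 yd² × 0.836127 = 0.360371 m²
Total: 0.0584515 + 0.254 + 0.0467 + 0.360371 = 0.719522 m²
In ft²: 0.719522 / 0.092903 = 7.74487 ft²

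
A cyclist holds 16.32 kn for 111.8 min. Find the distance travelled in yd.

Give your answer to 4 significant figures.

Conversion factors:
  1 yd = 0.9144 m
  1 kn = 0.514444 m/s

6.159×10⁴ yd

16.32 kn × 0.514444 → 8.39573 m/s
111.8 min × 60 → 6708 s
d = v × t = 8.39573 m/s × 6708 s = 56318.6 m
56318.6 m ÷ (0.9144 m/yd) = 61590.8 yd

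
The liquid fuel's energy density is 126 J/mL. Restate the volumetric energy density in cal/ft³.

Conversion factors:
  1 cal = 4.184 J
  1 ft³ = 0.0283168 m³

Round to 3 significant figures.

8.53×10⁵ cal/ft³

126 J/mL ÷ 10⁻⁶ m³/mL = 1.26×10⁸ J/m³
1.26×10⁸ J/m³ ÷ 4.184 J/cal × 0.0283168 m³/ft³ = 852753 cal/ft³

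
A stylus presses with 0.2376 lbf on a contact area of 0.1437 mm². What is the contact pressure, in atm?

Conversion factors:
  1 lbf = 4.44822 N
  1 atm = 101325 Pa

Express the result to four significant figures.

0.2376 lbf × 4.44822 = 1.0569 N
0.1437 mm² × 10⁻⁶ = 1.437×10⁻⁷ m²
P = F / A = 1.0569 N / 1.437×10⁻⁷ m² = 7.35491×10⁶ Pa
7.35491×10⁶ Pa ÷ (101325 Pa/atm) = 72.5873 atm

72.59 atm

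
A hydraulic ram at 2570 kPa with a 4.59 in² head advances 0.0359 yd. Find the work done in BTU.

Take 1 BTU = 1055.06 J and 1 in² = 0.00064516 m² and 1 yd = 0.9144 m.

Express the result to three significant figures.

2570 kPa → 2.57×10⁶ Pa
4.59 in² → 0.00296128 m²
F = P × A = 2.57×10⁶ × 0.00296128 = 7610.49 N
0.0359 yd → 0.032827 m
W = F × d = 7610.49 × 0.032827 = 249.83 J
In BTU: 249.83 / 1055.06 = 0.236792 BTU

0.237 BTU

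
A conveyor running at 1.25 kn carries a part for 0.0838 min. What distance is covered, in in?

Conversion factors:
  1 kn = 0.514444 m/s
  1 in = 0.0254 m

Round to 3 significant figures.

1.25 kn × 0.514444 → 0.643055 m/s
0.0838 min × 60 → 5.028 s
d = v × t = 0.643055 m/s × 5.028 s = 3.23328 m
3.23328 m ÷ (0.0254 m/in) = 127.294 in

127 in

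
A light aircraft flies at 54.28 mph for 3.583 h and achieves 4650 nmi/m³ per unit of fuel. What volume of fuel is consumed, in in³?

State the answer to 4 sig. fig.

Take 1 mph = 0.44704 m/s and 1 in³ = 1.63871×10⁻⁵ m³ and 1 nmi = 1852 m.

54.28 mph → 24.2653 m/s
3.583 h → 12898.8 s
d = v × t = 24.2653 × 12898.8 = 312993 m
4650 nmi/m³ → 8.6118×10⁶ m/m³
V = d / (distance per unit fuel) = 312993 / 8.6118×10⁶ = 0.0363447 m³
In in³: 0.0363447 / 1.63871×10⁻⁵ = 2217.88 in³

2218 in³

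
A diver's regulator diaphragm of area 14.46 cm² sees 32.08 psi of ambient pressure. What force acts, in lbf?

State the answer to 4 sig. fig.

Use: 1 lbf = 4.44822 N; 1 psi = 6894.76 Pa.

32.08 psi × 6894.76 → 221184 Pa
14.46 cm² × 0.0001 → 0.001446 m²
F = P × A = 221184 Pa × 0.001446 m² = 319.832 N
319.832 N ÷ (4.44822 N/lbf) = 71.9011 lbf

71.90 lbf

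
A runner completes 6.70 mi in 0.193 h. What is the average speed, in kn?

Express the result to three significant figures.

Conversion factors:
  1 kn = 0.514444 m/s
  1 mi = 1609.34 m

30.2 kn

6.70 mi × 1609.34 → 10782.6 m
0.193 h × 3600 → 694.8 s
v = d / t = 10782.6 m / 694.8 s = 15.519 m/s
15.519 m/s ÷ (0.514444 m/s/kn) = 30.1665 kn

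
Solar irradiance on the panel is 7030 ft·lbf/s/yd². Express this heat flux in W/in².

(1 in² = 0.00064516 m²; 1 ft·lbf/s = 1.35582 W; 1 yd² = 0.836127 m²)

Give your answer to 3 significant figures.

7.35 W/in²

7030 ft·lbf/s/yd² × 1.35582 W/ft·lbf/s ÷ 0.836127 m²/yd² = 11399.5 W/m²
11399.5 W/m² × 0.00064516 m²/in² = 7.3545 W/in²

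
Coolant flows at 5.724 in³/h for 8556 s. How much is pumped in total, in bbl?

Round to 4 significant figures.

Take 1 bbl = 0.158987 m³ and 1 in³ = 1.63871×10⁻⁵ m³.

5.724 in³/h → 2.60555×10⁻⁸ m³/s
V = Q × t = 2.60555×10⁻⁸ × 8556 = 2.22931×10⁻⁴ m³
In bbl: 2.22931×10⁻⁴ / 0.158987 = 0.0014022 bbl

0.001402 bbl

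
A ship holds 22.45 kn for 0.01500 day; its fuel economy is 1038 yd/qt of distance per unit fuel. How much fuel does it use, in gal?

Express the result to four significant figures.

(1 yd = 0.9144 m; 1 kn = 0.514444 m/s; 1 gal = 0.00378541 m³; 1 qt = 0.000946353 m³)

3.942 gal

22.45 kn → 11.5493 m/s
0.01500 day → 1296 s
d = v × t = 11.5493 × 1296 = 14967.9 m
1038 yd/qt → 1.00295×10⁶ m/m³
V = d / (distance per unit fuel) = 14967.9 / 1.00295×10⁶ = 0.0149239 m³
In gal: 0.0149239 / 0.00378541 = 3.94248 gal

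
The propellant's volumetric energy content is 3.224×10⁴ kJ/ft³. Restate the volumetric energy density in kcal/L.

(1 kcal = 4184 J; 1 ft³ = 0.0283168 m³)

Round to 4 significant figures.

3.224×10⁴ kJ/ft³ × 1000 J/kJ ÷ 0.0283168 m³/ft³ = 1.13855×10⁹ J/m³
1.13855×10⁹ J/m³ ÷ 4184 J/kcal × 0.001 m³/L = 272.12 kcal/L

272.1 kcal/L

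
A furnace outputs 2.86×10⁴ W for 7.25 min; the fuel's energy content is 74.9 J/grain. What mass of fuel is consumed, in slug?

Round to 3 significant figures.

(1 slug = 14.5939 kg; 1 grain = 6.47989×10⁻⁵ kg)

0.738 slug

7.25 min → 435 s
E = P × t = 28600 × 435 = 1.2441×10⁷ J
74.9 J/grain → 1.15588×10⁶ J/kg
m = E / e_s = 1.2441×10⁷ / 1.15588×10⁶ = 10.7632 kg
In slug: 10.7632 / 14.5939 = 0.737514 slug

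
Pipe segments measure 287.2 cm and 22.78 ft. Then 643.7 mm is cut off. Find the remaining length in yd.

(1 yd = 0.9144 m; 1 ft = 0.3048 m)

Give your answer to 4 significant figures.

10.03 yd

287.2 cm × 0.01 = 2.872 m
22.78 ft × 0.3048 = 6.94334 m
643.7 mm × 0.001 = 0.6437 m
Result: 2.872 + 6.94334 − 0.6437 = 9.17164 m
In yd: 9.17164 / 0.9144 = 10.0302 yd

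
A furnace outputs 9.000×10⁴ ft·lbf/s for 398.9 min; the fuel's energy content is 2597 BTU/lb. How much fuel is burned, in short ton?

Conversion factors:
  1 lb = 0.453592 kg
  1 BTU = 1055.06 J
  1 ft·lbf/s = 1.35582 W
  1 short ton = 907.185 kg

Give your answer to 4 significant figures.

0.5329 short ton

9.000×10⁴ ft·lbf/s → 122024 W
398.9 min → 23934 s
E = P × t = 122024 × 23934 = 2.92052×10⁹ J
2597 BTU/lb → 6.04065×10⁶ J/kg
m = E / e_s = 2.92052×10⁹ / 6.04065×10⁶ = 483.478 kg
In short ton: 483.478 / 907.185 = 0.532943 short ton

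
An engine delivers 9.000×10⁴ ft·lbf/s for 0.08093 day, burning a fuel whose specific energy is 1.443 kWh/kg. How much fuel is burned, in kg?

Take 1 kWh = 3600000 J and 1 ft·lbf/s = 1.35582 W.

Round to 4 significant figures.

164.2 kg

9.000×10⁴ ft·lbf/s → 122024 W
0.08093 day → 6992.35 s
E = P × t = 122024 × 6992.35 = 8.53235×10⁸ J
1.443 kWh/kg → 5.1948×10⁶ J/kg
m = E / e_s = 8.53235×10⁸ / 5.1948×10⁶ = 164.248 kg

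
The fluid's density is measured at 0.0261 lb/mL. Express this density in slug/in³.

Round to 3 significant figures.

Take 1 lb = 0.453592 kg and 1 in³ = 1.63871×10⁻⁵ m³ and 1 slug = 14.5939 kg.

0.0261 lb/mL × 0.453592 kg/lb ÷ 10⁻⁶ m³/mL = 11838.8 kg/m³
11838.8 kg/m³ ÷ 14.5939 kg/slug × 1.63871×10⁻⁵ m³/in³ = 0.0132935 slug/in³

0.0133 slug/in³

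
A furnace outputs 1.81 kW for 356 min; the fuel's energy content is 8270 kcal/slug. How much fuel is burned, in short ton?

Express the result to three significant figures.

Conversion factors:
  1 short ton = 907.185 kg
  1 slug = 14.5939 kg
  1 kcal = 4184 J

0.0180 short ton

1.81 kW → 1810 W
356 min → 21360 s
E = P × t = 1810 × 21360 = 3.86616×10⁷ J
8270 kcal/slug → 2.37097×10⁶ J/kg
m = E / e_s = 3.86616×10⁷ / 2.37097×10⁶ = 16.3062 kg
In short ton: 16.3062 / 907.185 = 0.0179745 short ton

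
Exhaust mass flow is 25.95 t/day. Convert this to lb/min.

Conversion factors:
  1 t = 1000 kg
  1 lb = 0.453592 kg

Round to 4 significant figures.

39.73 lb/min

25.95 t/day × 1000 kg/t ÷ 86400 s/day = 0.300347 kg/s
0.300347 kg/s ÷ 0.453592 kg/lb × 60 s/min = 39.7291 lb/min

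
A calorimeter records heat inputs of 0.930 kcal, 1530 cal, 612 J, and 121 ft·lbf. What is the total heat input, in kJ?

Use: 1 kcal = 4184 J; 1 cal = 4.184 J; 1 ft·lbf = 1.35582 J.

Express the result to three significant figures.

11.1 kJ

0.930 kcal × 4184 = 3891.12 J
1530 cal × 4.184 = 6401.52 J
612 J (already J)
121 ft·lbf × 1.35582 = 164.054 J
Sum: 3891.12 + 6401.52 + 612 + 164.054 = 11068.7 J
In kJ: 11068.7 / 1000 = 11.0687 kJ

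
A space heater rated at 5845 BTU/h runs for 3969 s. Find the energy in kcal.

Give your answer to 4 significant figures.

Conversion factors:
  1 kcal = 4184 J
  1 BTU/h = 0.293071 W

5845 BTU/h × 0.293071 = 1713 W
E = P × t = 1713 W × 3969 s = 6.7989×10⁶ J
6.7989×10⁶ J ÷ (4184 J/kcal) = 1624.98 kcal

1625 kcal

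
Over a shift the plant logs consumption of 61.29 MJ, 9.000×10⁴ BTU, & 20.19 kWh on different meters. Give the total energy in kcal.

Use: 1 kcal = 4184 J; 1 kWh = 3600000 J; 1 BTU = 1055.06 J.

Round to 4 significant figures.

61.29 MJ × 1000000 = 6.129×10⁷ J
9.000×10⁴ BTU × 1055.06 = 9.49554×10⁷ J
20.19 kWh × 3600000 = 7.2684×10⁷ J
Combined: 6.129×10⁷ + 9.49554×10⁷ + 7.2684×10⁷ = 2.28929×10⁸ J
In kcal: 2.28929×10⁸ / 4184 = 54715.3 kcal

5.472×10⁴ kcal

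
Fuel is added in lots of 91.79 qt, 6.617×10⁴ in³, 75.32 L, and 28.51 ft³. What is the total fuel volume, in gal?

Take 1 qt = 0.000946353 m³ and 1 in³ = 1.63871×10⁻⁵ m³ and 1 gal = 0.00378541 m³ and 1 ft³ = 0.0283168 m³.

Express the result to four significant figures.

542.6 gal

91.79 qt × 0.000946353 = 0.0868657 m³
6.617×10⁴ in³ × 1.63871×10⁻⁵ = 1.08433 m³
75.32 L × 0.001 = 0.07532 m³
28.51 ft³ × 0.0283168 = 0.807312 m³
Combined: 0.0868657 + 1.08433 + 0.07532 + 0.807312 = 2.05383 m³
In gal: 2.05383 / 0.00378541 = 542.565 gal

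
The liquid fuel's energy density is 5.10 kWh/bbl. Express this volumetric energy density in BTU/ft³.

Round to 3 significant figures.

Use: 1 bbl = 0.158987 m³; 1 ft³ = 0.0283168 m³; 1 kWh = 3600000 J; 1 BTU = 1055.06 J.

5.10 kWh/bbl × 3600000 J/kWh ÷ 0.158987 m³/bbl = 1.15481×10⁸ J/m³
1.15481×10⁸ J/m³ ÷ 1055.06 J/BTU × 0.0283168 m³/ft³ = 3099.4 BTU/ft³

3100 BTU/ft³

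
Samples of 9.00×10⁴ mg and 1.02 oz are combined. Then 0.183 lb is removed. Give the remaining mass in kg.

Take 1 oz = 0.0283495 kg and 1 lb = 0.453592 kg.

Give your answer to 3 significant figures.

0.0359 kg

9.00×10⁴ mg × 10⁻⁶ → 0.09 kg
1.02 oz × 0.0283495 → 0.0289165 kg
0.183 lb × 0.453592 → 0.0830073 kg
Sum: 0.09 + 0.0289165 − 0.0830073 = 0.0359092 kg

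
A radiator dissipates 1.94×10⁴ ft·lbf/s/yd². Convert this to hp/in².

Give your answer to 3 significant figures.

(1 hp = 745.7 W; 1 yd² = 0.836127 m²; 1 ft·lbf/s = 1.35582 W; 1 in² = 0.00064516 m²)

0.0272 hp/in²

1.94×10⁴ ft·lbf/s/yd² × 1.35582 W/ft·lbf/s ÷ 0.836127 m²/yd² = 31458 W/m²
31458 W/m² ÷ 745.7 W/hp × 0.00064516 m²/in² = 0.0272166 hp/in²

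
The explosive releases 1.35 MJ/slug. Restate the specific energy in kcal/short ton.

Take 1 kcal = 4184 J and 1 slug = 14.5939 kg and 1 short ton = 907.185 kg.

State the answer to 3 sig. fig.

2.01×10⁴ kcal/short ton

1.35 MJ/slug × 1000000 J/MJ ÷ 14.5939 kg/slug = 92504.4 J/kg
92504.4 J/kg ÷ 4184 J/kcal × 907.185 kg/short ton = 20057 kcal/short ton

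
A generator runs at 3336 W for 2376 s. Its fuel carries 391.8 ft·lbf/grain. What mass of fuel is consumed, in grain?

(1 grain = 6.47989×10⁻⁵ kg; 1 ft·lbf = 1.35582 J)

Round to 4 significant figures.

1.492×10⁴ grain

E = P × t = 3336 × 2376 = 7.92634×10⁶ J
391.8 ft·lbf/grain → 8.19783×10⁶ J/kg
m = E / e_s = 7.92634×10⁶ / 8.19783×10⁶ = 0.966883 kg
In grain: 0.966883 / 6.47989×10⁻⁵ = 14921.3 grain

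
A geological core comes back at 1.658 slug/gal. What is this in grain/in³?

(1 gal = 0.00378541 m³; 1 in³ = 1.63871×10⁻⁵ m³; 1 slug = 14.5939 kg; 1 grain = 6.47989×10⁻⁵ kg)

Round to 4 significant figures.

1617 grain/in³

1.658 slug/gal × 14.5939 kg/slug ÷ 0.00378541 m³/gal = 6392.09 kg/m³
6392.09 kg/m³ ÷ 6.47989×10⁻⁵ kg/grain × 1.63871×10⁻⁵ m³/in³ = 1616.51 grain/in³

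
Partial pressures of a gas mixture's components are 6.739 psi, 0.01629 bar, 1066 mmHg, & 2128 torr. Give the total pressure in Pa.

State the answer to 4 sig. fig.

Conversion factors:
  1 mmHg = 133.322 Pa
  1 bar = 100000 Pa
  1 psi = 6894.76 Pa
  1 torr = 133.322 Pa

6.739 psi × 6894.76 = 46463.8 Pa
0.01629 bar × 100000 = 1629 Pa
1066 mmHg × 133.322 = 142121 Pa
2128 torr × 133.322 = 283709 Pa
Combined: 46463.8 + 1629 + 142121 + 283709 = 473923 Pa

4.739×10⁵ Pa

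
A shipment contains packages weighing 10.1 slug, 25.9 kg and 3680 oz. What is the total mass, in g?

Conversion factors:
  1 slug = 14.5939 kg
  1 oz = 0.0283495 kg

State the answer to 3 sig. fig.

2.78×10⁵ g

10.1 slug × 14.5939 = 147.398 kg
25.9 kg (already kg)
3680 oz × 0.0283495 = 104.326 kg
Sum: 147.398 + 25.9 + 104.326 = 277.624 kg
In g: 277.624 / 0.001 = 277624 g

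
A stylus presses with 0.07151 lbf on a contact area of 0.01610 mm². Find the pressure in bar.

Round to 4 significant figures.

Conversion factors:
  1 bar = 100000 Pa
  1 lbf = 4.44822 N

0.07151 lbf × 4.44822 → 0.318092 N
0.01610 mm² × 10⁻⁶ → 1.61×10⁻⁸ m²
P = F / A = 0.318092 N / 1.61×10⁻⁸ m² = 1.97573×10⁷ Pa
1.97573×10⁷ Pa ÷ (100000 Pa/bar) = 197.573 bar

197.6 bar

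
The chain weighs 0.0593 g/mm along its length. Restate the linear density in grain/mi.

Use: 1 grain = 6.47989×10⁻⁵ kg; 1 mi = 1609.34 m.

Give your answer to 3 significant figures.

1.47×10⁶ grain/mi

0.0593 g/mm × 0.001 kg/g ÷ 0.001 m/mm = 0.0593 kg/m
0.0593 kg/m ÷ 6.47989×10⁻⁵ kg/grain × 1609.34 m/mi = 1.47277×10⁶ grain/mi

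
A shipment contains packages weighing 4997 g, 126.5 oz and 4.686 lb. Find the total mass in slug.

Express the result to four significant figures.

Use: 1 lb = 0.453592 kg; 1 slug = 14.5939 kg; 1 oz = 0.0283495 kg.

4997 g × 0.001 → 4.997 kg
126.5 oz × 0.0283495 → 3.58621 kg
4.686 lb × 0.453592 → 2.12553 kg
Total: 4.997 + 3.58621 + 2.12553 = 10.7087 kg
In slug: 10.7087 / 14.5939 = 0.733779 slug

0.7338 slug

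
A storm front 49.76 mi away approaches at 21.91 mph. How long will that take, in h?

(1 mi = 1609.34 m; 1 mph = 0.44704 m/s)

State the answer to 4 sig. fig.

2.271 h

49.76 mi × 1609.34 → 80080.8 m
21.91 mph × 0.44704 → 9.79465 m/s
t = d / v = 80080.8 m / 9.79465 m/s = 8175.97 s
8175.97 s ÷ (3600 s/h) = 2.2711 h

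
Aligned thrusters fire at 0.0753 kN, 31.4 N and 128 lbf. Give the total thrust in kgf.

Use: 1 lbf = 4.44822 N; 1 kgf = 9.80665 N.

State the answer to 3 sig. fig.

68.9 kgf

0.0753 kN × 1000 = 75.3 N
31.4 N (already N)
128 lbf × 4.44822 = 569.372 N
Total: 75.3 + 31.4 + 569.372 = 676.072 N
In kgf: 676.072 / 9.80665 = 68.9402 kgf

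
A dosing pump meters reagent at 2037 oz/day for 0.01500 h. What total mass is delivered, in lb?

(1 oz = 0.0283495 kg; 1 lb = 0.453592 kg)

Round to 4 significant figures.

2037 oz/day → 6.68379×10⁻⁴ kg/s
0.01500 h → 54 s
m = ṁ × t = 6.68379×10⁻⁴ × 54 = 0.0360925 kg
In lb: 0.0360925 / 0.453592 = 0.0795704 lb

0.07957 lb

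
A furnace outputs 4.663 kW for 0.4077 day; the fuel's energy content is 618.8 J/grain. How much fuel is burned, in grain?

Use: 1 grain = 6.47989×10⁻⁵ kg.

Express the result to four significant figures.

2.654×10⁵ grain

4.663 kW → 4663 W
0.4077 day → 35225.3 s
E = P × t = 4663 × 35225.3 = 1.64256×10⁸ J
618.8 J/grain → 9.54954×10⁶ J/kg
m = E / e_s = 1.64256×10⁸ / 9.54954×10⁶ = 17.2004 kg
In grain: 17.2004 / 6.47989×10⁻⁵ = 265443 grain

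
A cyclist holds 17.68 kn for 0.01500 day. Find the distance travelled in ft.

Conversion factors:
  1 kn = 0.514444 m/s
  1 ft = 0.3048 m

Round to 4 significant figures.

3.867×10⁴ ft

17.68 kn × 0.514444 = 9.09537 m/s
0.01500 day × 86400 = 1296 s
d = v × t = 9.09537 m/s × 1296 s = 11787.6 m
11787.6 m ÷ (0.3048 m/ft) = 38673.2 ft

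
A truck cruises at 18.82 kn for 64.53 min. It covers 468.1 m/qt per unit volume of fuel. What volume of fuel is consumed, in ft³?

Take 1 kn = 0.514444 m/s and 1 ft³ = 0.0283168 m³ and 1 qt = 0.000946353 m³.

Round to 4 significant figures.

18.82 kn → 9.68184 m/s
64.53 min → 3871.8 s
d = v × t = 9.68184 × 3871.8 = 37486.1 m
468.1 m/qt → 494636 m/m³
V = d / (distance per unit fuel) = 37486.1 / 494636 = 0.0757852 m³
In ft³: 0.0757852 / 0.0283168 = 2.67633 ft³

2.676 ft³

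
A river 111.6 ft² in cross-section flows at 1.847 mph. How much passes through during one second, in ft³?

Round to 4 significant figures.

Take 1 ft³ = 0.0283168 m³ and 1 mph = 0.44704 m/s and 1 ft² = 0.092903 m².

1.847 mph × 0.44704 → 0.825683 m/s
111.6 ft² × 0.092903 → 10.368 m²
V = v × A × t = 0.825683 m/s × 10.368 m² × 1 s = 8.56068 m³
8.56068 m³ ÷ (0.0283168 m³/ft³) = 302.318 ft³

302.3 ft³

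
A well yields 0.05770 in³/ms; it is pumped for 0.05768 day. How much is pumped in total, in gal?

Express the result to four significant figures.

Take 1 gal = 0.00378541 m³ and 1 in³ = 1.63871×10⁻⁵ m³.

0.05770 in³/ms → 9.45536×10⁻⁴ m³/s
0.05768 day → 4983.55 s
V = Q × t = 9.45536×10⁻⁴ × 4983.55 = 4.71213 m³
In gal: 4.71213 / 0.00378541 = 1244.81 gal

1245 gal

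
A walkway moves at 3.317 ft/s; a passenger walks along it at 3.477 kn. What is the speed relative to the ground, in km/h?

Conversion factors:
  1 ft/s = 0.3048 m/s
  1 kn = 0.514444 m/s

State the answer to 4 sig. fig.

3.317 ft/s × 0.3048 = 1.01102 m/s
3.477 kn × 0.514444 = 1.78872 m/s
Combined: 1.01102 + 1.78872 = 2.79974 m/s
In km/h: 2.79974 / (1/3.6) = 10.0791 km/h

10.08 km/h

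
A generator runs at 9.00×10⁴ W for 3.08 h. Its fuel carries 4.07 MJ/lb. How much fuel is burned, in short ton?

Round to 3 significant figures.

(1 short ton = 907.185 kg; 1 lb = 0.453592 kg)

3.08 h → 11088 s
E = P × t = 90000 × 11088 = 9.9792×10⁸ J
4.07 MJ/lb → 8.97282×10⁶ J/kg
m = E / e_s = 9.9792×10⁸ / 8.97282×10⁶ = 111.216 kg
In short ton: 111.216 / 907.185 = 0.122595 short ton

0.123 short ton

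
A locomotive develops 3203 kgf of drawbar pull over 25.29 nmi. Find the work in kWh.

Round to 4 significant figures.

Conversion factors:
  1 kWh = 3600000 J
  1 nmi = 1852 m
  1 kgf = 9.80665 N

3203 kgf × 9.80665 → 31410.7 N
25.29 nmi × 1852 → 46837.1 m
W = F × d = 31410.7 N × 46837.1 m = 1.47119×10⁹ J
1.47119×10⁹ J ÷ (3600000 J/kWh) = 408.664 kWh

408.7 kWh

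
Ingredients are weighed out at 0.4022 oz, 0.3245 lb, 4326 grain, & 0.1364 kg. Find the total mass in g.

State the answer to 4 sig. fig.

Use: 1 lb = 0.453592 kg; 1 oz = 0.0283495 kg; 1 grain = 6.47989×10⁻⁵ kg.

575.3 g

0.4022 oz × 0.0283495 = 0.0114022 kg
0.3245 lb × 0.453592 = 0.147191 kg
4326 grain × 6.47989×10⁻⁵ = 0.28032 kg
0.1364 kg (already kg)
Combined: 0.0114022 + 0.147191 + 0.28032 + 0.1364 = 0.575313 kg
In g: 0.575313 / 0.001 = 575.313 g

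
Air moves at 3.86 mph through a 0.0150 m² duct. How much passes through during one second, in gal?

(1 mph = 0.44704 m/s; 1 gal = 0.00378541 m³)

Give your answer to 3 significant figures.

6.84 gal

3.86 mph × 0.44704 → 1.72557 m/s
V = v × A × t = 1.72557 m/s × 0.015 m² × 1 s = 0.0258835 m³
0.0258835 m³ ÷ (0.00378541 m³/gal) = 6.8377 gal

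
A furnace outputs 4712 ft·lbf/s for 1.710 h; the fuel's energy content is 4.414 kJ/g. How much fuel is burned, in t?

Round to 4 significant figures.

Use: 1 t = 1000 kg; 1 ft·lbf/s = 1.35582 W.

4712 ft·lbf/s → 6388.62 W
1.710 h → 6156 s
E = P × t = 6388.62 × 6156 = 3.93283×10⁷ J
4.414 kJ/g → 4.414×10⁶ J/kg
m = E / e_s = 3.93283×10⁷ / 4.414×10⁶ = 8.9099 kg
In t: 8.9099 / 1000 = 0.0089099 t

0.008910 t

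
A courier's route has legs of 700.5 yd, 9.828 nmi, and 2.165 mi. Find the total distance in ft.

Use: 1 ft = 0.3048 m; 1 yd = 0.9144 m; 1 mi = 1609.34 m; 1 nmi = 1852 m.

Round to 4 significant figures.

700.5 yd × 0.9144 = 640.537 m
9.828 nmi × 1852 = 18201.5 m
2.165 mi × 1609.34 = 3484.22 m
Sum: 640.537 + 18201.5 + 3484.22 = 22326.3 m
In ft: 22326.3 / 0.3048 = 73249 ft

7.325×10⁴ ft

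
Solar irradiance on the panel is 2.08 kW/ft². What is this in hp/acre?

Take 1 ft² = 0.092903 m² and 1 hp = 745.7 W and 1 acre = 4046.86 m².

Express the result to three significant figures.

2.08 kW/ft² × 1000 W/kW ÷ 0.092903 m²/ft² = 22388.9 W/m²
22388.9 W/m² ÷ 745.7 W/hp × 4046.86 m²/acre = 121503 hp/acre

1.22×10⁵ hp/acre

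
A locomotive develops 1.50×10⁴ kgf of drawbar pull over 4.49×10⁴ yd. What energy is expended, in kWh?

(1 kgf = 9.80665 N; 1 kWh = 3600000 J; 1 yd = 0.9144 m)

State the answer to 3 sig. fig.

1680 kWh

1.50×10⁴ kgf × 9.80665 = 147100 N
4.49×10⁴ yd × 0.9144 = 41056.6 m
W = F × d = 147100 N × 41056.6 m = 6.03943×10⁹ J
6.03943×10⁹ J ÷ (3600000 J/kWh) = 1677.62 kWh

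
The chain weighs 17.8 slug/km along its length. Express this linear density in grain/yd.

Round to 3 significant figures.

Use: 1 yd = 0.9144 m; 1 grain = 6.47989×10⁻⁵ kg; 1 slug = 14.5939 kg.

17.8 slug/km × 14.5939 kg/slug ÷ 1000 m/km = 0.259771 kg/m
0.259771 kg/m ÷ 6.47989×10⁻⁵ kg/grain × 0.9144 m/yd = 3665.72 grain/yd

3670 grain/yd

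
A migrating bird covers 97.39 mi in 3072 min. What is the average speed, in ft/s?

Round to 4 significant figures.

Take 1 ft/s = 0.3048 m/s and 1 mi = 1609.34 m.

97.39 mi × 1609.34 → 156734 m
3072 min × 60 → 184320 s
v = d / t = 156734 m / 184320 s = 0.850336 m/s
0.850336 m/s ÷ (0.3048 m/s/ft/s) = 2.78982 ft/s

2.790 ft/s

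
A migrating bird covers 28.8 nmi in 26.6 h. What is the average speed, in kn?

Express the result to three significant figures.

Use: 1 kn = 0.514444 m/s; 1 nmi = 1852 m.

28.8 nmi × 1852 = 53337.6 m
26.6 h × 3600 = 95760 s
v = d / t = 53337.6 m / 95760 s = 0.556992 m/s
0.556992 m/s ÷ (0.514444 m/s/kn) = 1.08271 kn

1.08 kn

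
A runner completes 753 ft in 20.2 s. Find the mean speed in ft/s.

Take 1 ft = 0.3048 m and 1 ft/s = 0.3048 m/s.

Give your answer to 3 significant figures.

753 ft × 0.3048 = 229.514 m
v = d / t = 229.514 m / 20.2 s = 11.3621 m/s
11.3621 m/s ÷ (0.3048 m/s/ft/s) = 37.2772 ft/s

37.3 ft/s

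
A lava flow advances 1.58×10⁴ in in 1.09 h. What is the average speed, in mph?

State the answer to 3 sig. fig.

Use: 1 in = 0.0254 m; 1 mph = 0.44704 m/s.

1.58×10⁴ in × 0.0254 = 401.32 m
1.09 h × 3600 = 3924 s
v = d / t = 401.32 m / 3924 s = 0.102273 m/s
0.102273 m/s ÷ (0.44704 m/s/mph) = 0.228778 mph

0.229 mph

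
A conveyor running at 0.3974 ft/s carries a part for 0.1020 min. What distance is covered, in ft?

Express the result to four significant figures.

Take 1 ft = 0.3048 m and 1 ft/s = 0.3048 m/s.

2.432 ft

0.3974 ft/s × 0.3048 → 0.121128 m/s
0.1020 min × 60 → 6.12 s
d = v × t = 0.121128 m/s × 6.12 s = 0.741303 m
0.741303 m ÷ (0.3048 m/ft) = 2.4321 ft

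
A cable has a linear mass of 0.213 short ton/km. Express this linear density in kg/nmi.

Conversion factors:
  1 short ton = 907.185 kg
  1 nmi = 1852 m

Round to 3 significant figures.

358 kg/nmi

0.213 short ton/km × 907.185 kg/short ton ÷ 1000 m/km = 0.19323 kg/m
0.19323 kg/m × 1852 m/nmi = 357.862 kg/nmi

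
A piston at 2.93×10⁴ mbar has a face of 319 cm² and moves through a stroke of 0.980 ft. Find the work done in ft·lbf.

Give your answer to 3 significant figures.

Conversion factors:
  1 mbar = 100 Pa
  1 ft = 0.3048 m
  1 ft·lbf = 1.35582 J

2.06×10⁴ ft·lbf

2.93×10⁴ mbar → 2.93×10⁶ Pa
319 cm² → 0.0319 m²
F = P × A = 2.93×10⁶ × 0.0319 = 93467 N
0.980 ft → 0.298704 m
W = F × d = 93467 × 0.298704 = 27919 J
In ft·lbf: 27919 / 1.35582 = 20592 ft·lbf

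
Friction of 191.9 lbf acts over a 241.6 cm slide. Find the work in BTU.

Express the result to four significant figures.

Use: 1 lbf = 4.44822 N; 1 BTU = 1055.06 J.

1.955 BTU

191.9 lbf × 4.44822 → 853.613 N
241.6 cm × 0.01 → 2.416 m
W = F × d = 853.613 N × 2.416 m = 2062.33 J
2062.33 J ÷ (1055.06 J/BTU) = 1.9547 BTU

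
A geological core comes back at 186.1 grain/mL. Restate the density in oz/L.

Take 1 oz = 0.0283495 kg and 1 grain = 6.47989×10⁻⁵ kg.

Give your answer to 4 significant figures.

186.1 grain/mL × 6.47989×10⁻⁵ kg/grain ÷ 10⁻⁶ m³/mL = 12059.1 kg/m³
12059.1 kg/m³ ÷ 0.0283495 kg/oz × 0.001 m³/L = 425.373 oz/L

425.4 oz/L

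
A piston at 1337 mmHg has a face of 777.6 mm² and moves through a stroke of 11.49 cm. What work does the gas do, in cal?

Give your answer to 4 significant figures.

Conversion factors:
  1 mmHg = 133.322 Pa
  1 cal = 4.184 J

3.806 cal

1337 mmHg → 178252 Pa
777.6 mm² → 7.776×10⁻⁴ m²
F = P × A = 178252 × 7.776×10⁻⁴ = 138.609 N
11.49 cm → 0.1149 m
W = F × d = 138.609 × 0.1149 = 15.9262 J
In cal: 15.9262 / 4.184 = 3.80645 cal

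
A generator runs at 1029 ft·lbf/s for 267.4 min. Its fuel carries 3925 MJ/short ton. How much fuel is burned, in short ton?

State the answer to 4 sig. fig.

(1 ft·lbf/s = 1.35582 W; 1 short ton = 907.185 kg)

1029 ft·lbf/s → 1395.14 W
267.4 min → 16044 s
E = P × t = 1395.14 × 16044 = 2.23836×10⁷ J
3925 MJ/short ton → 4.32657×10⁶ J/kg
m = E / e_s = 2.23836×10⁷ / 4.32657×10⁶ = 5.17352 kg
In short ton: 5.17352 / 907.185 = 0.00570283 short ton

0.005703 short ton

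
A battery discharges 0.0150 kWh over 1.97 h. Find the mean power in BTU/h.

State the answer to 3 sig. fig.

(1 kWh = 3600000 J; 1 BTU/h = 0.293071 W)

0.0150 kWh × 3600000 = 54000 J
1.97 h × 3600 = 7092 s
P = E / t = 54000 J / 7092 s = 7.61421 W
7.61421 W ÷ (0.293071 W/BTU/h) = 25.9808 BTU/h

26.0 BTU/h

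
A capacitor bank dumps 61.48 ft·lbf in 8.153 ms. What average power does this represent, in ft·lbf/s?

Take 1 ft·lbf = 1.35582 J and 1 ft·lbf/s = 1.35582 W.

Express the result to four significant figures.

61.48 ft·lbf × 1.35582 → 83.3558 J
8.153 ms × 0.001 → 0.008153 s
P = E / t = 83.3558 J / 0.008153 s = 10223.9 W
10223.9 W ÷ (1.35582 W/ft·lbf/s) = 7540.75 ft·lbf/s

7541 ft·lbf/s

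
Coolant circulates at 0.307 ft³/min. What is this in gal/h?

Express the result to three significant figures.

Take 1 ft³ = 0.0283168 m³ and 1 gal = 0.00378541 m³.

138 gal/h

0.307 ft³/min × 0.0283168 m³/ft³ ÷ 60 s/min = 1.44888×10⁻⁴ m³/s
1.44888×10⁻⁴ m³/s ÷ 0.00378541 m³/gal × 3600 s/h = 137.791 gal/h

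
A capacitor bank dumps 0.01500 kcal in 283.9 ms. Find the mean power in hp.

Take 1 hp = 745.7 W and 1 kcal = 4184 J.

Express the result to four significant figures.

0.01500 kcal × 4184 → 62.76 J
283.9 ms × 0.001 → 0.2839 s
P = E / t = 62.76 J / 0.2839 s = 221.064 W
221.064 W ÷ (745.7 W/hp) = 0.296452 hp

0.2965 hp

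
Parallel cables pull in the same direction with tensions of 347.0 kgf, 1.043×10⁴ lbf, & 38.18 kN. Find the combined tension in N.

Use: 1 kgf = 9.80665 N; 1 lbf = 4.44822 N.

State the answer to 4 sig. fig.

347.0 kgf × 9.80665 = 3402.91 N
1.043×10⁴ lbf × 4.44822 = 46394.9 N
38.18 kN × 1000 = 38180 N
Sum: 3402.91 + 46394.9 + 38180 = 87977.8 N

8.798×10⁴ N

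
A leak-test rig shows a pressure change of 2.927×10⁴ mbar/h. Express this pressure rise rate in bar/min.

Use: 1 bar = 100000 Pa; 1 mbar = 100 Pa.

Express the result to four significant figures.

2.927×10⁴ mbar/h × 100 Pa/mbar ÷ 3600 s/h = 813.056 Pa/s
813.056 Pa/s ÷ 100000 Pa/bar × 60 s/min = 0.487834 bar/min

0.4878 bar/min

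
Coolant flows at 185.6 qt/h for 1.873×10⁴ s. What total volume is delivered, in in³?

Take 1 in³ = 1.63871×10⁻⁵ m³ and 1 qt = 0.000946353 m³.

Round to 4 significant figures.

185.6 qt/h → 4.87898×10⁻⁵ m³/s
V = Q × t = 4.87898×10⁻⁵ × 18730 = 0.913833 m³
In in³: 0.913833 / 1.63871×10⁻⁵ = 55765.4 in³

5.577×10⁴ in³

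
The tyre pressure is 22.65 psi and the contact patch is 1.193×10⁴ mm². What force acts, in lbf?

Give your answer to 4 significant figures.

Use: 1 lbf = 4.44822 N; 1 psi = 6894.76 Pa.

418.8 lbf

22.65 psi × 6894.76 → 156166 Pa
1.193×10⁴ mm² × 10⁻⁶ → 0.01193 m²
F = P × A = 156166 Pa × 0.01193 m² = 1863.06 N
1863.06 N ÷ (4.44822 N/lbf) = 418.833 lbf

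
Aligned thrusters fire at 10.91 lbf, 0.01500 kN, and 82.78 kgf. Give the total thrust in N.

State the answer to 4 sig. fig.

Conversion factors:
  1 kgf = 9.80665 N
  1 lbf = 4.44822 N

10.91 lbf × 4.44822 = 48.5301 N
0.01500 kN × 1000 = 15 N
82.78 kgf × 9.80665 = 811.794 N
Combined: 48.5301 + 15 + 811.794 = 875.324 N

875.3 N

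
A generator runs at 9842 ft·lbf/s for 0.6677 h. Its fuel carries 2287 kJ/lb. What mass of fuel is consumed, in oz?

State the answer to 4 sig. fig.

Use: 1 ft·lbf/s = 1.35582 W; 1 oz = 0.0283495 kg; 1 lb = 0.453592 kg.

224.4 oz

9842 ft·lbf/s → 13344 W
0.6677 h → 2403.72 s
E = P × t = 13344 × 2403.72 = 3.20752×10⁷ J
2287 kJ/lb → 5.04198×10⁶ J/kg
m = E / e_s = 3.20752×10⁷ / 5.04198×10⁶ = 6.36163 kg
In oz: 6.36163 / 0.0283495 = 224.4 oz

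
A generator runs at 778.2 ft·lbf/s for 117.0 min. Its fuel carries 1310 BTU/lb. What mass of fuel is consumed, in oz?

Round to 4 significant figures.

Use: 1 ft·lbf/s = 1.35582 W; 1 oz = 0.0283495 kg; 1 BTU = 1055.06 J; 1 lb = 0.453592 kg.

85.74 oz

778.2 ft·lbf/s → 1055.1 W
117.0 min → 7020 s
E = P × t = 1055.1 × 7020 = 7.4068×10⁶ J
1310 BTU/lb → 3.04707×10⁶ J/kg
m = E / e_s = 7.4068×10⁶ / 3.04707×10⁶ = 2.43079 kg
In oz: 2.43079 / 0.0283495 = 85.7437 oz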